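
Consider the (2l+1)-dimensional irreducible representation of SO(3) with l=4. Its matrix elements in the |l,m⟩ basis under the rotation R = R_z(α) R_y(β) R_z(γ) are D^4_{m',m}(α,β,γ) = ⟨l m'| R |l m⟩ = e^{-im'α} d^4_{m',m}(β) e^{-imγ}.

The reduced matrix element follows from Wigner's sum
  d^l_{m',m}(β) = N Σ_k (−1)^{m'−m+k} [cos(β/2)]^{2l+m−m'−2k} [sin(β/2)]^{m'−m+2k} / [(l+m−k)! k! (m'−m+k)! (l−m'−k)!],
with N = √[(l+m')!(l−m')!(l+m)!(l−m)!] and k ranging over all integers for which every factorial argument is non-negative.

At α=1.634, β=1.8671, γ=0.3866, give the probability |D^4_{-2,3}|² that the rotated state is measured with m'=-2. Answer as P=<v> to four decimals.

P=0.0965

Split into d^4_{-2,3}(β=1.8671) × two z-phases.
c=cos(1.8671/2)=0.594984, s=sin(1.8671/2)=0.803737; N=√[2·720·5040·1]=2693.993318
Admissible k: 5..6 (factorial args all ≥0)
  k=5: (−1)^0·2693.9933/(240)·0.5950^3·0.8037^5 = +0.792999
  k=6: (−1)^1·2693.9933/(720)·0.5950^1·0.8037^7 = -0.482356
d^4_{-2,3}(1.8671) = +0.792999 -0.482356 = +0.310642
|D^4_{-2,3}|² = |d^4_{-2,3}(β)|² = (+0.310642)² = 0.096499 (the z-rotation phases have unit modulus)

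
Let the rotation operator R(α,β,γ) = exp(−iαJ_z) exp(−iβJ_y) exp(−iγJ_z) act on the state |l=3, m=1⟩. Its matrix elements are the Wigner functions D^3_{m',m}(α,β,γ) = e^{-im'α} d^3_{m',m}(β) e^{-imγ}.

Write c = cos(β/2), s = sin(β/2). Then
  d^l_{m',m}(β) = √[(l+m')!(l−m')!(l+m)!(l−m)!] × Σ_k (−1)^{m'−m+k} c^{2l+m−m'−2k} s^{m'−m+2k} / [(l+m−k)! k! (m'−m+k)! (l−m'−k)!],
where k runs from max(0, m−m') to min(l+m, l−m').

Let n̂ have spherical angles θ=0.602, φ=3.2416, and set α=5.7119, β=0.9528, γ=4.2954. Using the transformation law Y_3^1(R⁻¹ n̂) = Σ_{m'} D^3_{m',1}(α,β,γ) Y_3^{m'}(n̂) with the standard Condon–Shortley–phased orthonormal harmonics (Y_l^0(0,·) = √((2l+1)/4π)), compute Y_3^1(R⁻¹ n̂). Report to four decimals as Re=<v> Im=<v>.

Need the full column D^3_{m',1} for m'=−3..3 at α=5.7119, β=0.9528, γ=4.2954.
cos(β/2)=0.888652, sin(β/2)=0.458583
d^3_{-3,1}: single k=4 term ⇒ +0.135263;  D = +0.130220+0.036591i
d^3_{-2,1}: k∈[3..4] ⇒ +0.428034 -0.056993 = +0.371041;  D = +0.246212+0.277581i
d^3_{-1,1}: k∈[2..4] ⇒ +0.786889 -0.279399 +0.009301 = +0.516790;  D = +0.079423+0.510651i
d^3_{0,1}: k∈[1..3] ⇒ +0.880372 -0.703332 +0.062433 = +0.239473;  D = -0.096989+0.218953i
d^3_{1,1}: k∈[0..2] ⇒ +0.492481 -1.049185 +0.209549 = -0.347155;  D = +0.289901-0.190981i
d^3_{2,1}: k∈[0..1] ⇒ -0.803666 +0.428034 = -0.375632;  D = +0.375608-0.004221i
d^3_{3,1}: single k=0 term ⇒ +0.507934;  D = -0.430337-0.269829i
Y_3^{m'}(θ=0.602,φ=3.2416) and Σ D·Y over m':
  (+0.1302+0.0366i)·(-0.0724+0.0224i)  (+0.2462+0.2776i)·(+0.2647-0.0537i)  (+0.0794+0.5107i)·(-0.4364+0.0438i)  (-0.0970+0.2190i)·(+0.1220+0.0000i)  (+0.2899-0.1910i)·(+0.4364+0.0438i)  (+0.3756-0.0042i)·(+0.2647+0.0537i)  (-0.4303-0.2698i)·(+0.0724+0.0224i)
Y_3^1(R⁻¹ n̂) = +0.210418-0.212910i

Re=0.2104 Im=-0.2129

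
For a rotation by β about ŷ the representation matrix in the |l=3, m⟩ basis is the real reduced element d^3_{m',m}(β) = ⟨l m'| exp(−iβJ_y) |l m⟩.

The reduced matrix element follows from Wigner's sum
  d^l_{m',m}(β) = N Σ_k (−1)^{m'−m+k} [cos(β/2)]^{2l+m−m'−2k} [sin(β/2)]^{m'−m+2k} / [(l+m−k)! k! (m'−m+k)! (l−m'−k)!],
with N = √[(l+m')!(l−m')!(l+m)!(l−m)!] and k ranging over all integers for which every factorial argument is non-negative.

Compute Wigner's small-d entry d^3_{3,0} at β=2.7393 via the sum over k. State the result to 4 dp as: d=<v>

d^3_{3,0}(β=2.7393) via Wigner's sum:
With c≡cos(β/2)=0.199793 and s≡sin(β/2)=0.979838, N=[720·1·6·6]^{1/2}=160.996894
The bounds max(0,m−m')=0 and min(l+m,l−m')=0 give 1 term
  k=0: (−1)^3·160.9969/(36)·0.1998^3·0.9798^3 = -0.033552
d^3_{3,0}(2.7393) = -0.033552

d=-0.0336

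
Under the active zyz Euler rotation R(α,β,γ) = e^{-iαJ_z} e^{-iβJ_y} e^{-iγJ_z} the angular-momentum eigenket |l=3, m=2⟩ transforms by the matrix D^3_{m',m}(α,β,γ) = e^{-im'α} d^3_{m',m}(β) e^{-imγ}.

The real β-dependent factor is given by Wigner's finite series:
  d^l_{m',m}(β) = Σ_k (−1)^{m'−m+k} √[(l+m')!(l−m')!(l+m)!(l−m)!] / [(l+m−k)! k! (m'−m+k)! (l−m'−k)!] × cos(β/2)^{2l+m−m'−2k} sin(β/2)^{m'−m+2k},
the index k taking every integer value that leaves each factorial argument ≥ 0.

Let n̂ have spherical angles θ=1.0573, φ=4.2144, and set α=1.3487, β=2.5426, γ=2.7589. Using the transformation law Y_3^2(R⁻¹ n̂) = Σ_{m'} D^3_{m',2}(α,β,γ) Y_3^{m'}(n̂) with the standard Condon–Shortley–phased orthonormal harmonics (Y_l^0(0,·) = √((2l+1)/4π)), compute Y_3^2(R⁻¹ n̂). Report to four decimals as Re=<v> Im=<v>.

Need the full column D^3_{m',2} for m'=−3..3 at α=1.3487, β=2.5426, γ=2.7589.
cos(β/2)=0.295039, sin(β/2)=0.955485
d^3_{-3,2}: single k=5 term ⇒ +0.575539;  D = +0.056941-0.572716i
d^3_{-2,2}: k∈[4..5] ⇒ +0.362764 -0.760928 = -0.398164;  D = +0.377802+0.125700i
d^3_{-1,2}: k∈[3..4] ⇒ +0.141690 -0.743018 = -0.601328;  D = +0.310859-0.514744i
d^3_{0,2}: k∈[2..3] ⇒ +0.037890 -0.397389 = -0.359498;  D = -0.259240-0.249066i
d^3_{1,2}: k∈[1..2] ⇒ +0.006755 -0.141690 = -0.134935;  D = -0.112623+0.074322i
d^3_{2,2}: k∈[0..1] ⇒ +0.000660 -0.034589 = -0.033929;  D = +0.011991+0.031740i
d^3_{3,2}: single k=0 term ⇒ -0.005232;  D = +0.005182-0.000726i
Y_3^{m'}(θ=1.0573,φ=4.2144) and Σ D·Y over m':
  (+0.0569-0.5727i)·(+0.2749-0.0212i)  (+0.3778+0.1257i)·(-0.2071-0.3197i)  (+0.3109-0.5147i)·(-0.0278+0.0511i)  (-0.2592-0.2491i)·(-0.3288+0.0000i)  (-0.1126+0.0743i)·(+0.0278+0.0511i)  (+0.0120+0.0317i)·(-0.2071+0.3197i)  (+0.0052-0.0007i)·(-0.2749-0.0212i)
Y_3^2(R⁻¹ n̂) = +0.047376-0.199735i

Re=0.0474 Im=-0.1997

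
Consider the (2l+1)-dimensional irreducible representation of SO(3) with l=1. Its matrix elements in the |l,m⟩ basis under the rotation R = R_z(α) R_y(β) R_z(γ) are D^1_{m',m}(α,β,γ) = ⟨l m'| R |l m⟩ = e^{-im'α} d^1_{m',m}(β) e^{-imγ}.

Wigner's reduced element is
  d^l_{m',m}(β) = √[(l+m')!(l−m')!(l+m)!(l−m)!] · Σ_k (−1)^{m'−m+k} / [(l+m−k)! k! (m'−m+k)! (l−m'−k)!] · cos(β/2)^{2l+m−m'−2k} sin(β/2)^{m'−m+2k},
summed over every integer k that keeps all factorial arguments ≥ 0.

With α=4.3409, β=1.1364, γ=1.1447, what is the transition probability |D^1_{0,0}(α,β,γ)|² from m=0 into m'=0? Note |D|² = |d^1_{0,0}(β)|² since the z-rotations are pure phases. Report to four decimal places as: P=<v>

P=0.1771

Split into d^1_{0,0}(β=1.1364) × two z-phases.
With c≡cos(β/2)=0.842871 and s≡sin(β/2)=0.538116, N=[1·1·1·1]^{1/2}=1.000000
k: max(0,(0)−(0))=0 … min(1+(0),1−(0))=1
  k=0: (−1)^0·1.0000/(1)·0.8429^2·0.5381^0 = +0.710431
  k=1: (−1)^1·1.0000/(1)·0.8429^0·0.5381^2 = -0.289569
d^1_{0,0}(1.1364) = +0.710431 -0.289569 = +0.420863
|D^1_{0,0}|² = |d^1_{0,0}(β)|² = (+0.420863)² = 0.177126 (the z-rotation phases have unit modulus)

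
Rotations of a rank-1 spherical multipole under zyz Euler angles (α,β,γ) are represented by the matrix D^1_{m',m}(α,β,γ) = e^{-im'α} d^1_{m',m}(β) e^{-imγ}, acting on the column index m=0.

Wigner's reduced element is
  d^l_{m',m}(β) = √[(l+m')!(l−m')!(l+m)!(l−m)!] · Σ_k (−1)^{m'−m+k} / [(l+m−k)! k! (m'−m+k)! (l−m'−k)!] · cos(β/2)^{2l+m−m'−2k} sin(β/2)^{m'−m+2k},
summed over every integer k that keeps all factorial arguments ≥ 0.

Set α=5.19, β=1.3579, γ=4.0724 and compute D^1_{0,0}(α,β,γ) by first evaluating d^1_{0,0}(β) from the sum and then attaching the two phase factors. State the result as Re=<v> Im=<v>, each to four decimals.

Re=0.2113 Im=0.0000

D^1_{0,0}(5.19,1.3579,4.0724) = e^{-i·0·5.19}·d^1_{0,0}(1.3579)·e^{-i·0·4.0724}. Compute d first:
Half-angle: c=0.778233, s=0.627976. N=√(1·1·1·1)=1.000000
k: max(0,(0)−(0))=0 … min(1+(0),1−(0))=1
  k=0: (−1)^0·1.0000/(1)·0.7782^2·0.6280^0 = +0.605646
  k=1: (−1)^1·1.0000/(1)·0.7782^0·0.6280^2 = -0.394354
d^1_{0,0}(1.3579) = +0.605646 -0.394354 = +0.211292
D = (+1.000000+0.000000i)·(+0.211292)·(+1.000000+0.000000i) = +0.211292+0.000000i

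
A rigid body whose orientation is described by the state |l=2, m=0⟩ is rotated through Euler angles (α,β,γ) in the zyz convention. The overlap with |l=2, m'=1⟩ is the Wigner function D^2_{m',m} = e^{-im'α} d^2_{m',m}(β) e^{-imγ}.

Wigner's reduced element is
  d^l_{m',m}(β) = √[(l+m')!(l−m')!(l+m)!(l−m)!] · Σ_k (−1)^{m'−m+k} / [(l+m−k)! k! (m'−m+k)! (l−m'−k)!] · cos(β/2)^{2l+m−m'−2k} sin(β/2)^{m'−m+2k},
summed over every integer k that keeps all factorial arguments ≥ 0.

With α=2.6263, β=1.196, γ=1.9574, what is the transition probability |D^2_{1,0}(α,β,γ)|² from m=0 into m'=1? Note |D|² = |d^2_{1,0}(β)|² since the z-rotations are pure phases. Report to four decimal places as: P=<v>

P=0.1741

First d^2_{1,0}(β=1.196), then the phase factors e^{-i(1)α} and e^{-i(0)γ}:
Half-angle: c=0.826463, s=0.562991. N=√(6·1·2·2)=4.898979
k: max(0,(0)−(1))=0 … min(2+(0),2−(1))=1
  k=0: (−1)^1·4.8990/(2)·0.8265^3·0.5630^1 = -0.778480
  k=1: (−1)^2·4.8990/(2)·0.8265^1·0.5630^3 = +0.361246
d^2_{1,0}(1.196) = -0.778480 +0.361246 = -0.417234
|D^2_{1,0}|² = |d^2_{1,0}(β)|² = (-0.417234)² = 0.174084 (the z-rotation phases have unit modulus)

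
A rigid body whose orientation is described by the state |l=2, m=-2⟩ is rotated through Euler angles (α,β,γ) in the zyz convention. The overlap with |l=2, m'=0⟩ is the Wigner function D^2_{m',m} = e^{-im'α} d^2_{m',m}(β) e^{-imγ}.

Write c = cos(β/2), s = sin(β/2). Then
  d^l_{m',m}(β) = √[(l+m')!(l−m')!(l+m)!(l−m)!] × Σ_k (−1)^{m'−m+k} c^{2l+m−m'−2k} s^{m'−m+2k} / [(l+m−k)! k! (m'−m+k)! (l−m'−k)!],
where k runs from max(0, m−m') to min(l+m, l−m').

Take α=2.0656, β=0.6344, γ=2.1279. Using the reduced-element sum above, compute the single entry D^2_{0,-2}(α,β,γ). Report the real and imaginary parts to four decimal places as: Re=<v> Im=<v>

First d^2_{0,-2}(β=0.6344), then the phase factors e^{-i(0)α} and e^{-i(-2)γ}:
Half-angle: c=0.950112, s=0.311907. N=√(2·2·1·24)=9.797959
The bounds max(0,m−m')=0 and min(l+m,l−m')=0 give 1 term
  k=0: (−1)^2·9.7980/(4)·0.9501^2·0.3119^2 = +0.215118
d^2_{0,-2}(0.6344) = +0.215118
Attach z-rotation phases: D = e^{-i(0)(2.0656)}·(+0.215118)·e^{-i(-2)(2.1279)} = -0.094843-0.193082i

Re=-0.0948 Im=-0.1931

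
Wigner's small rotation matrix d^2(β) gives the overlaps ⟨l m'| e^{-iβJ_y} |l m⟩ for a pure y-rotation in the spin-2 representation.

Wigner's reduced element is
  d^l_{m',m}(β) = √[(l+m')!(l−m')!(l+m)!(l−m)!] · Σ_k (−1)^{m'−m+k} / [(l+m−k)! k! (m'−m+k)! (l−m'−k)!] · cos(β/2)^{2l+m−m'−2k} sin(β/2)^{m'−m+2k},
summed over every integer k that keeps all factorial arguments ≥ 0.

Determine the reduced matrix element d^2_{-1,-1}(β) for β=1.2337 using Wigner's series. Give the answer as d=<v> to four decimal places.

d=-0.2252

d^2_{-1,-1}(β=1.2337) via Wigner's sum:
With c≡cos(β/2)=0.815705 and s≡sin(β/2)=0.578469, N=[1·6·1·6]^{1/2}=6.000000
Admissible k: 0..1 (factorial args all ≥0)
  k=0: (−1)^0·6.0000/(6)·0.8157^4·0.5785^0 = +0.442723
  k=1: (−1)^1·6.0000/(2)·0.8157^2·0.5785^2 = -0.667954
d^2_{-1,-1}(1.2337) = +0.442723 -0.667954 = -0.225231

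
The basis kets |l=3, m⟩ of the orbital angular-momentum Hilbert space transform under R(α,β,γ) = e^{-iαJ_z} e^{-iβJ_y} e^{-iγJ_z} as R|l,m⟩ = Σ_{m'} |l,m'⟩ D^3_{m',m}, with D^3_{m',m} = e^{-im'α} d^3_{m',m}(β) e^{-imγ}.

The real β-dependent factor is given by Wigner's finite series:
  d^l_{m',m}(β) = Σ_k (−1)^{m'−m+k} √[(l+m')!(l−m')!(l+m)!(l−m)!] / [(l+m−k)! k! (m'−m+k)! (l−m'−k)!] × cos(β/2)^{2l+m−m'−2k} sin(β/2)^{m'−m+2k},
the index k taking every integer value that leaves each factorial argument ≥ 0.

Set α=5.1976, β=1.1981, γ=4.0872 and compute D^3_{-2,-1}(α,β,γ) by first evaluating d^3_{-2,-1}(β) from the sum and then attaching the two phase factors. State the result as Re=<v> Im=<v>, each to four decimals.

Re=-0.0157 Im=0.0437

First d^3_{-2,-1}(β=1.1981), then the phase factors e^{-i(-2)α} and e^{-i(-1)γ}:
c=cos(1.1981/2)=0.825872, s=sin(1.1981/2)=0.563858; N=√[1·120·2·24]=75.894664
k: max(0,(-1)−(-2))=1 … min(3+(-1),3−(-2))=2
  k=1: (−1)^0·75.8947/(24)·0.8259^5·0.5639^1 = +0.685066
  k=2: (−1)^1·75.8947/(12)·0.8259^3·0.5639^3 = -0.638671
d^3_{-2,-1}(1.1981) = +0.685066 -0.638671 = +0.046395
D = (-0.564951-0.825124i)·(+0.046395)·(-0.585251-0.810853i) = -0.015701+0.043658i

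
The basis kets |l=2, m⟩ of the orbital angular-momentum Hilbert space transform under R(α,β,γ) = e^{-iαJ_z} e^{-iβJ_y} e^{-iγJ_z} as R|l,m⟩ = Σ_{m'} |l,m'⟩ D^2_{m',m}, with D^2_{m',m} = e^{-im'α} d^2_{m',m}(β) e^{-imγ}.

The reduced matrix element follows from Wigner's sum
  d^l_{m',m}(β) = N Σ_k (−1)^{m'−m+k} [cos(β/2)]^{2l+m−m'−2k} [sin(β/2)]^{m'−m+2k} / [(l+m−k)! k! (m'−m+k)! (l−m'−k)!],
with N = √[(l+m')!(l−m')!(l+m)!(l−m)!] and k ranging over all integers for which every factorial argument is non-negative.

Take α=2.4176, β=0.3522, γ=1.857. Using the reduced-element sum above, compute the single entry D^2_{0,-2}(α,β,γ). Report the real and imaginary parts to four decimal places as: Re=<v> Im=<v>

First d^2_{0,-2}(β=0.3522), then the phase factors e^{-i(0)α} and e^{-i(-2)γ}:
With c≡cos(β/2)=0.984534 and s≡sin(β/2)=0.175191, N=[2·2·1·24]^{1/2}=9.797959
k∈{0} keeps every argument non-negative
  k=0: (−1)^2·9.7980/(4)·0.9845^2·0.1752^2 = +0.072872
d^2_{0,-2}(0.3522) = +0.072872
D = (+1.000000+0.000000i)·(+0.072872)·(-0.840599-0.541657i) = -0.061256-0.039472i

Re=-0.0613 Im=-0.0395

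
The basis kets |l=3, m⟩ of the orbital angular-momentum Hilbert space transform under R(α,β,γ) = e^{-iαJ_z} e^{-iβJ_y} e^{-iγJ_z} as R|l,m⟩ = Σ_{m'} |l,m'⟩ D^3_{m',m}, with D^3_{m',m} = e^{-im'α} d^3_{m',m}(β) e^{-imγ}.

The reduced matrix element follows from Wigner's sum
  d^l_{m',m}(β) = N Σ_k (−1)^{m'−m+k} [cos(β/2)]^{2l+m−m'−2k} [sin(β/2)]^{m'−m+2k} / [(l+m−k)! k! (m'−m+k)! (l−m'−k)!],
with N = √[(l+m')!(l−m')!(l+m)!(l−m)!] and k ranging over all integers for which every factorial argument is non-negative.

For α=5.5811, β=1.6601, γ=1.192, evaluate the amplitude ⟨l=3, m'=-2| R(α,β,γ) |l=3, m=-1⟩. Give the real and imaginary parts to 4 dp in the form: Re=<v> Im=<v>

Re=-0.4443 Im=0.0957

D^3_{-2,-1}(5.5811,1.6601,1.192) = e^{-i·-2·5.5811}·d^3_{-2,-1}(1.6601)·e^{-i·-1·1.192}. Compute d first:
With c≡cos(β/2)=0.674839 and s≡sin(β/2)=0.737965, N=[1·120·2·24]^{1/2}=75.894664
The bounds max(0,m−m')=1 and min(l+m,l−m')=2 give 2 terms
  k=1: (−1)^0·75.8947/(24)·0.6748^5·0.7380^1 = +0.326615
  k=2: (−1)^1·75.8947/(12)·0.6748^3·0.7380^3 = -0.781156
d^3_{-2,-1}(1.6601) = +0.326615 -0.781156 = -0.454541
Attach z-rotation phases: D = e^{-i(-2)(5.5811)}·(-0.454541)·e^{-i(-1)(1.192)} = -0.444348+0.095718i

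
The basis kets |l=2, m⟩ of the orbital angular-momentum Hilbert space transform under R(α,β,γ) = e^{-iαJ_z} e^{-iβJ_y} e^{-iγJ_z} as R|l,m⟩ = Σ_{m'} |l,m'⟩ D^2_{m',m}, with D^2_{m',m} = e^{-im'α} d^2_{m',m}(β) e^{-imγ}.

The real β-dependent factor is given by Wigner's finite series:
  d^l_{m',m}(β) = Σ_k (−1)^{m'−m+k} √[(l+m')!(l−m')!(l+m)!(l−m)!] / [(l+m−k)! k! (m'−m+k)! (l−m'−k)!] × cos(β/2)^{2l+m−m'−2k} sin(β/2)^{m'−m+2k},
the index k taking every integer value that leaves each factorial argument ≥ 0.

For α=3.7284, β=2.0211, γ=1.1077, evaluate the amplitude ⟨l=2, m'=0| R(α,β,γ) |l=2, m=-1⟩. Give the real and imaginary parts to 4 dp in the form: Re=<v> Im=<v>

Split into d^2_{0,-1}(β=2.0211) × two z-phases.
With c≡cos(β/2)=0.531395 and s≡sin(β/2)=0.847124, N=[2·2·1·6]^{1/2}=4.898979
k: max(0,(-1)−(0))=0 … min(2+(-1),2−(0))=1
  k=0: (−1)^1·4.8990/(2)·0.5314^3·0.8471^1 = -0.311369
  k=1: (−1)^2·4.8990/(2)·0.5314^1·0.8471^3 = +0.791288
d^2_{0,-1}(2.0211) = -0.311369 +0.791288 = +0.479919
Phases: e^{-i·(0)·3.7284}=+1.000000+0.000000i, e^{-i·(-1)·1.1077}=+0.446720+0.894674i ⇒ D=+0.214390+0.429371i

Re=0.2144 Im=0.4294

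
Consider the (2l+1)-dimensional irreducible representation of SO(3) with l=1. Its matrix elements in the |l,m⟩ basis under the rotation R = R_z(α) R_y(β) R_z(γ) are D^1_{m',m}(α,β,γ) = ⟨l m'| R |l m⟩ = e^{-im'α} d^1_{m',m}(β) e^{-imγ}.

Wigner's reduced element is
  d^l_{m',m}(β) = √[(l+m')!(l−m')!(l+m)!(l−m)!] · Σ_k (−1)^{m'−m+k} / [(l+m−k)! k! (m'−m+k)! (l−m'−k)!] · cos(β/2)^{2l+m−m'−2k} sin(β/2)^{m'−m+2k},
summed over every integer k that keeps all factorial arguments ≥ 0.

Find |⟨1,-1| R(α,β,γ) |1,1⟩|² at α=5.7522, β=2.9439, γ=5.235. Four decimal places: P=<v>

First d^1_{-1,1}(β=2.9439), then the phase factors e^{-i(-1)α} and e^{-i(1)γ}:
c=cos(2.9439/2)=0.098685, s=sin(2.9439/2)=0.995119; N=√[1·2·2·1]=2.000000
k: max(0,(1)−(-1))=2 … min(1+(1),1−(-1))=2
  k=2: (−1)^0·2.0000/(2)·0.0987^0·0.9951^2 = +0.990261
d^1_{-1,1}(2.9439) = +0.990261
|D^1_{-1,1}|² = |d^1_{-1,1}(β)|² = (+0.990261)² = 0.980617 (the z-rotation phases have unit modulus)

P=0.9806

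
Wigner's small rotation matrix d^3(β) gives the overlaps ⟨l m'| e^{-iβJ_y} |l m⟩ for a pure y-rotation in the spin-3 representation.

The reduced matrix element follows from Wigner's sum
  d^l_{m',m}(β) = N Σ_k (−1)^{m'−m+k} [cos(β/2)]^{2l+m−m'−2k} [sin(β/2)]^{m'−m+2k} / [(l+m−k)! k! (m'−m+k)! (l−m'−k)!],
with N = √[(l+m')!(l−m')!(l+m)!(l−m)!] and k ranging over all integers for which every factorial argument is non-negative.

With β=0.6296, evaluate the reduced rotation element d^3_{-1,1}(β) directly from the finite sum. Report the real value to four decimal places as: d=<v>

d^3_{-1,1}(β=0.6296) via Wigner's sum:
With c≡cos(β/2)=0.950858 and s≡sin(β/2)=0.309626, N=[2·24·24·2]^{1/2}=48.000000
Admissible k: 2..4 (factorial args all ≥0)
  k=2: (−1)^0·48.0000/(8)·0.9509^4·0.3096^2 = +0.470208
  k=3: (−1)^1·48.0000/(6)·0.9509^2·0.3096^4 = -0.066477
  k=4: (−1)^2·48.0000/(48)·0.9509^0·0.3096^6 = +0.000881
d^3_{-1,1}(0.6296) = +0.470208 -0.066477 +0.000881 = +0.404612

d=0.4046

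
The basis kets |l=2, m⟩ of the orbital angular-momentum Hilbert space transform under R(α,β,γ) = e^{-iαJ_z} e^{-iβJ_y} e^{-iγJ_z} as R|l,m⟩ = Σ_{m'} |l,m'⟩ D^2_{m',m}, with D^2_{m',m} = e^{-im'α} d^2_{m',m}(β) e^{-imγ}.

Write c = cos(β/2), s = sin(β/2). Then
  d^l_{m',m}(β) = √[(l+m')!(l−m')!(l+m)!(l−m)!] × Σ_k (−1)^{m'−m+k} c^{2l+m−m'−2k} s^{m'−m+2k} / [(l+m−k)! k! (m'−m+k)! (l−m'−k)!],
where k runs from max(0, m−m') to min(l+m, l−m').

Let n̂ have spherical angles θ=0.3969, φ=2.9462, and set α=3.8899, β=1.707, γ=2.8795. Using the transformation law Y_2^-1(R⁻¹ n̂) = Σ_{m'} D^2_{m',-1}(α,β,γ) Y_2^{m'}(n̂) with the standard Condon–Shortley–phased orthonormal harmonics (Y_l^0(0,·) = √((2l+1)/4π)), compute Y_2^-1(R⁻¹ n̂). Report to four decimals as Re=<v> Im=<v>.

Need the full column D^2_{m',-1} for m'=−2..2 at α=3.8899, β=1.707, γ=2.8795.
cos(β/2)=0.657350, sin(β/2)=0.753586
d^2_{-2,-1}: single k=1 term ⇒ +0.428107;  D = -0.141263-0.404129i
d^2_{-1,-1}: k∈[0..1] ⇒ +0.186718 -0.736172 = -0.549454;  D = -0.485777-0.256751i
d^2_{0,-1}: k∈[0..1] ⇒ -0.524321 +0.689081 = +0.164759;  D = -0.159133+0.042690i
d^2_{1,-1}: k∈[0..1] ⇒ +0.736172 -0.322501 = +0.413672;  D = +0.219875-0.350398i
d^2_{2,-1}: single k=0 term ⇒ -0.562632;  D = -0.105104-0.552728i
Y_2^{m'}(θ=0.3969,φ=2.9462) and Σ D·Y over m':
  (-0.1413-0.4041i)·(+0.0534+0.0220i)  (-0.4858-0.2568i)·(-0.2702-0.0535i)  (-0.1591+0.0427i)·(+0.4894+0.0000i)  (+0.2199-0.3504i)·(+0.2702-0.0535i)  (-0.1051-0.5527i)·(+0.0534-0.0220i)
Y_2^-1(R⁻¹ n̂) = +0.063893-0.042053i

Re=0.0639 Im=-0.0421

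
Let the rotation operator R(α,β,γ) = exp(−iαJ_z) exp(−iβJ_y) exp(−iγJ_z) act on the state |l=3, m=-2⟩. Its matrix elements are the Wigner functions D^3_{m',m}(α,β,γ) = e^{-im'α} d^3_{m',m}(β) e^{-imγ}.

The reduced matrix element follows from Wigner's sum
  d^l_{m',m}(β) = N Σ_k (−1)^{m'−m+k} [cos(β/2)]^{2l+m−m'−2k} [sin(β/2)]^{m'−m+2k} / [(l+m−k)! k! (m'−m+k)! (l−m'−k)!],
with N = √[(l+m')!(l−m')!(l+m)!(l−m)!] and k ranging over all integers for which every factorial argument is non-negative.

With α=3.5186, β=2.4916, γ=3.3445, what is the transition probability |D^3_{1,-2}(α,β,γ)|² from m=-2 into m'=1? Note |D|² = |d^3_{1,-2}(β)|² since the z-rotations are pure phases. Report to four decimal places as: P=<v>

P=0.3558

D^3_{1,-2}(3.5186,2.4916,3.3445) = e^{-i·1·3.5186}·d^3_{1,-2}(2.4916)·e^{-i·-2·3.3445}. Compute d first:
With c≡cos(β/2)=0.319305 and s≡sin(β/2)=0.947652, N=[24·2·1·120]^{1/2}=75.894664
k: max(0,(-2)−(1))=0 … min(3+(-2),3−(1))=1
  k=0: (−1)^3·75.8947/(12)·0.3193^3·0.9477^3 = -0.175225
  k=1: (−1)^4·75.8947/(24)·0.3193^1·0.9477^5 = +0.771703
d^3_{1,-2}(2.4916) = -0.175225 +0.771703 = +0.596479
|D^3_{1,-2}|² = |d^3_{1,-2}(β)|² = (+0.596479)² = 0.355787 (the z-rotation phases have unit modulus)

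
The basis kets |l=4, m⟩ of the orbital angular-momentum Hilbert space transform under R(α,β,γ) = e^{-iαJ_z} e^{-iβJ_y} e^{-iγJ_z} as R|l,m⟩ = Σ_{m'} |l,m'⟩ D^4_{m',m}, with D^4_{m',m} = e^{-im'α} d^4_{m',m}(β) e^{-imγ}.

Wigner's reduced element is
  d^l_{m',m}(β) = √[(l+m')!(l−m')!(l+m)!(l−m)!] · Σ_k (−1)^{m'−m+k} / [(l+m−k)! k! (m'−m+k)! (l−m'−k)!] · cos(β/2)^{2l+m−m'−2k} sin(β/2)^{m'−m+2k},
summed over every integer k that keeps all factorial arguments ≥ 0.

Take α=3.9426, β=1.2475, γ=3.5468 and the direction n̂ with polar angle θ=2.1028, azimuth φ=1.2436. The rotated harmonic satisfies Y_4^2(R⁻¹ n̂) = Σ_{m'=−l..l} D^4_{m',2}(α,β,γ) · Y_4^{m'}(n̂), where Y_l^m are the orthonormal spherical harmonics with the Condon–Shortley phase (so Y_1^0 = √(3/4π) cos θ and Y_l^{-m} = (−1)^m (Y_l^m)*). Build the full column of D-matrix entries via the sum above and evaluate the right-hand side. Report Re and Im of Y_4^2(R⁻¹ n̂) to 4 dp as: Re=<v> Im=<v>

Need the full column D^4_{m',2} for m'=−4..4 at α=3.9426, β=1.2475, γ=3.5468.
cos(β/2)=0.811694, sin(β/2)=0.584083
d^4_{-4,2}: single k=6 term ⇒ +0.138424;  D = -0.101474+0.094150i
d^4_{-3,2}: k∈[5..6] ⇒ +0.408071 -0.070433 = +0.337637;  D = +0.007364-0.337557i
d^4_{-2,2}: k∈[4..6] ⇒ +0.757807 -0.313916 +0.013546 = +0.457437;  D = +0.321445+0.325457i
d^4_{-1,2}: k∈[3..5] ⇒ +0.992888 -0.771181 +0.079864 = +0.301571;  D = -0.301558+0.002837i
d^4_{0,2}: k∈[2..4] ⇒ +0.925602 -1.278079 +0.248173 = -0.104305;  D = -0.071887+0.075576i
d^4_{1,2}: k∈[1..3] ⇒ +0.575250 -1.489332 +0.514121 = -0.399961;  D = -0.016244-0.399631i
d^4_{2,2}: k∈[0..2] ⇒ +0.188425 -1.170804 +0.757807 = -0.224571;  D = +0.167470+0.149620i
d^4_{3,2}: k∈[0..1] ⇒ -0.507323 +0.788080 = +0.280757;  D = +0.280033-0.020153i
d^4_{4,2}: single k=0 term ⇒ +0.516276;  D = -0.331782+0.395552i
Y_4^{m'}(θ=2.1028,φ=1.2436) and Σ D·Y over m':
  (-0.1015+0.0942i)·(+0.0632+0.2358i)  (+0.0074-0.3376i)·(+0.3379-0.2258i)  (+0.3214+0.3255i)·(-0.1579-0.1212i)  (-0.3016+0.0028i)·(+0.0797-0.2348i)  (-0.0719+0.0756i)·(-0.2541+0.0000i)  (-0.0162-0.3996i)·(-0.0797-0.2348i)  (+0.1675+0.1496i)·(-0.1579+0.1212i)  (+0.2800-0.0202i)·(-0.3379-0.2258i)  (-0.3318+0.3956i)·(+0.0632-0.2358i)
Y_4^2(R⁻¹ n̂) = -0.282772-0.093087i

Re=-0.2828 Im=-0.0931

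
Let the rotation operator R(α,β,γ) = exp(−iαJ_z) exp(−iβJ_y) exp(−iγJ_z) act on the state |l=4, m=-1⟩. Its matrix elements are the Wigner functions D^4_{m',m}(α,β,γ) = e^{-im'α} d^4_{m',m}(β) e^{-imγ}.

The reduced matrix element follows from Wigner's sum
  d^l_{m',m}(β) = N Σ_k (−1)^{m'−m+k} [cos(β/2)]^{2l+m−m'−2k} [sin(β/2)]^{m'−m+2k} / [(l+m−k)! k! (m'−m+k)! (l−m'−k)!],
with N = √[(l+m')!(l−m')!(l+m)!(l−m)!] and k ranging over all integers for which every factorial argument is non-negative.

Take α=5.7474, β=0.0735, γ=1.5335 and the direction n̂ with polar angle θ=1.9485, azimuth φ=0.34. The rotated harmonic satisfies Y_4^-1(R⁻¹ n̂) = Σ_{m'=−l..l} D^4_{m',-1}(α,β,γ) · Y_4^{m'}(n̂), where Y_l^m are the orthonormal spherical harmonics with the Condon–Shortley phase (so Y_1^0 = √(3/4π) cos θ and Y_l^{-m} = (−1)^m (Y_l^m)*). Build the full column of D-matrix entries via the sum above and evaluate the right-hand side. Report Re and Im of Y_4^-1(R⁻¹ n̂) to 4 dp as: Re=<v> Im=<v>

Need the full column D^4_{m',-1} for m'=−4..4 at α=5.7474, β=0.0735, γ=1.5335.
cos(β/2)=0.999325, sin(β/2)=0.036742
d^4_{-4,-1}: single k=3 term ⇒ +0.000370;  D = +0.000303-0.000212i
d^4_{-3,-1}: k∈[2..3] ⇒ +0.010672 -0.000024 = +0.010648;  D = +0.010619-0.000786i
d^4_{-2,-1}: k∈[1..3] ⇒ +0.155147 -0.001049 +0.000001 = +0.154099;  D = +0.137949+0.068678i
d^4_{-1,-1}: k∈[0..3] ⇒ +0.994611 -0.020167 +0.000055 -0.000000 = +0.974498;  D = +0.528396+0.818807i
d^4_{0,-1}: k∈[0..3] ⇒ -0.163539 +0.001326 -0.000002 +0.000000 = -0.162214;  D = -0.006049-0.162102i
d^4_{1,-1}: k∈[0..3] ⇒ +0.013445 -0.000055 +0.000000 -0.000000 = +0.013390;  D = -0.006402+0.011761i
d^4_{2,-1}: k∈[0..2] ⇒ -0.000699 +0.000001 -0.000000 = -0.000698;  D = +0.000600-0.000357i
d^4_{3,-1}: k∈[0..1] ⇒ +0.000024 -0.000000 = +0.000024;  D = -0.000024+0.000000i
d^4_{4,-1}: single k=0 term ⇒ -0.000001;  D = +0.000000+0.000000i
Y_4^{m'}(θ=1.9485,φ=0.34) and Σ D·Y over m':
  (+0.0003-0.0002i)·(+0.0691-0.3230i)  (+0.0106-0.0008i)·(-0.1940+0.3159i)  (+0.1379+0.0687i)·(-0.0108+0.0087i)  (+0.5284+0.8188i)·(+0.3131-0.1108i)  (-0.0060-0.1621i)·(-0.0458+0.0000i)  (-0.0064+0.0118i)·(-0.3131-0.1108i)  (+0.0006-0.0004i)·(-0.0108-0.0087i)  (-0.0000+0.0000i)·(+0.1940+0.3159i)  (+0.0000+0.0000i)·(+0.0691+0.3230i)
Y_4^-1(R⁻¹ n̂) = +0.255759+0.206146i

Re=0.2558 Im=0.2061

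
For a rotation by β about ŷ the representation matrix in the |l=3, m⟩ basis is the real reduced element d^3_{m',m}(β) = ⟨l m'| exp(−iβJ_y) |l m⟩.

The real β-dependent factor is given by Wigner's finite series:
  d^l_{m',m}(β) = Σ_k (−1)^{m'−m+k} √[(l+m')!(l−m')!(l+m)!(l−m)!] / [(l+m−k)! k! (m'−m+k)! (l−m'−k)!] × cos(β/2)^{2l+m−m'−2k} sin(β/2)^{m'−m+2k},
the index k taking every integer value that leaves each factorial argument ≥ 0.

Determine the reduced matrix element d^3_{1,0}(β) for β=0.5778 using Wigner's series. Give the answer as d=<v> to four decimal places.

d^3_{1,0}(β=0.5778) via Wigner's sum:
c=cos(0.5778/2)=0.958558, s=sin(0.5778/2)=0.284898; N=√[24·2·6·6]=41.569219
k∈{0,1,2} keeps every argument non-negative
  k=0: (−1)^1·41.5692/(12)·0.9586^5·0.2849^1 = -0.798678
  k=1: (−1)^2·41.5692/(4)·0.9586^3·0.2849^3 = +0.211658
  k=2: (−1)^3·41.5692/(12)·0.9586^1·0.2849^5 = -0.006232
d^3_{1,0}(0.5778) = -0.798678 +0.211658 -0.006232 = -0.593252

d=-0.5933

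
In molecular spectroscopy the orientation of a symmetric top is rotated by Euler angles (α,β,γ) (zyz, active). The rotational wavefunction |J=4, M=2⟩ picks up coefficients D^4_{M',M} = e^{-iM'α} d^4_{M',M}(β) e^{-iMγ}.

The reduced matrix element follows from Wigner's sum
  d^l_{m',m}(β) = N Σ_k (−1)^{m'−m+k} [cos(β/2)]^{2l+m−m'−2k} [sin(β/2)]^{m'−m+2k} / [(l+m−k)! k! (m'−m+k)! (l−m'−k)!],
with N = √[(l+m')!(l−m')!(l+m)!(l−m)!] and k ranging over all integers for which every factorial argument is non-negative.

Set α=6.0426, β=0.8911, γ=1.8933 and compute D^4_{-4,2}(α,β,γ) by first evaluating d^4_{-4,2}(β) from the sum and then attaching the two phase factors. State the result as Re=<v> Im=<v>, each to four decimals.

Re=0.0010 Im=0.0276

D^4_{-4,2}(6.0426,0.8911,1.8933) = e^{-i·-4·6.0426}·d^4_{-4,2}(0.8911)·e^{-i·2·1.8933}. Compute d first:
With c≡cos(β/2)=0.902374 and s≡sin(β/2)=0.430954, N=[1·40320·720·2]^{1/2}=7619.763776
The bounds max(0,m−m')=6 and min(l+m,l−m')=6 give 1 term
  k=6: (−1)^0·7619.7638/(1440)·0.9024^2·0.4310^6 = +0.027602
d^4_{-4,2}(0.8911) = +0.027602
Phases: e^{-i·(-4)·6.0426}=+0.571601-0.820532i, e^{-i·(2)·1.8933}=-0.799095+0.601204i ⇒ D=+0.001009+0.027583i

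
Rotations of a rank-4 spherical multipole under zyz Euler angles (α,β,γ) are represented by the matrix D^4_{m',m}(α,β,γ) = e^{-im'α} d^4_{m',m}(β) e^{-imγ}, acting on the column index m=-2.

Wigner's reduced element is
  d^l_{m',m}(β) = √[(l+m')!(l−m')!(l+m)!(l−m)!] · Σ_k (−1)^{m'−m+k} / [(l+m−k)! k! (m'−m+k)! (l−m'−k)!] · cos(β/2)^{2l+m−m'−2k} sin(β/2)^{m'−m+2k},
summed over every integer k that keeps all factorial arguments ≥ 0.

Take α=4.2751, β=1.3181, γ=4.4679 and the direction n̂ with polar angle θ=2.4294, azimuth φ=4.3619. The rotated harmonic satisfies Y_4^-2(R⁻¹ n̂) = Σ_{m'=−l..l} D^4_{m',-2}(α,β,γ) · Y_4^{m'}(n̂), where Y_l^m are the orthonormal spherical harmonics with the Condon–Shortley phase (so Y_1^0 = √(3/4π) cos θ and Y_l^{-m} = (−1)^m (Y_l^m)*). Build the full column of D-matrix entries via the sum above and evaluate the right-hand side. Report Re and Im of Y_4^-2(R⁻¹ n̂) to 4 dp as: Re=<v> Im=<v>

Need the full column D^4_{m',-2} for m'=−4..4 at α=4.2751, β=1.3181, γ=4.4679.
cos(β/2)=0.790574, sin(β/2)=0.612366
d^4_{-4,-2}: single k=2 term ⇒ +0.484460;  D = +0.299831+0.380530i
d^4_{-3,-2}: k∈[1..2] ⇒ +0.442256 -0.796035 = -0.353779;  D = +0.344459-0.080670i
d^4_{-2,-2}: k∈[0..2] ⇒ +0.152595 -1.098651 +0.823961 = -0.122095;  D = -0.025122+0.119482i
d^4_{-1,-2}: k∈[0..2] ⇒ -0.501472 +1.504365 -0.601726 = +0.401167;  D = +0.320686+0.241030i
d^4_{0,-2}: k∈[0..2] ⇒ +0.868560 -1.389650 +0.312661 = -0.208429;  D = +0.184004-0.097904i
d^4_{1,-2}: k∈[0..2] ⇒ -1.002910 +0.902589 -0.108307 = -0.208628;  D = +0.010779+0.208349i
d^4_{2,-2}: k∈[0..2] ⇒ +0.823961 -0.395488 +0.019774 = +0.448247;  D = +0.415333+0.168592i
d^4_{3,-2}: k∈[0..1] ⇒ -0.477605 +0.095518 = -0.382087;  D = +0.280113-0.259860i
d^4_{4,-2}: single k=0 term ⇒ +0.174394;  D = -0.053303-0.166048i
Y_4^{m'}(θ=2.4294,φ=4.3619) and Σ D·Y over m':
  (+0.2998+0.3805i)·(+0.0136+0.0796i)  (+0.3445-0.0807i)·(-0.2295+0.1312i)  (-0.0251+0.1195i)·(-0.3287-0.2774i)  (+0.3207+0.2410i)·(+0.0812-0.2221i)  (+0.1840-0.0979i)·(-0.2855+0.0000i)  (+0.0108+0.2083i)·(-0.0812-0.2221i)  (+0.4153+0.1686i)·(-0.3287+0.2774i)  (+0.2801-0.2599i)·(+0.2295+0.1312i)  (-0.0533-0.1660i)·(+0.0136-0.0796i)
Y_4^-2(R⁻¹ n̂) = -0.079662+0.056310i

Re=-0.0797 Im=0.0563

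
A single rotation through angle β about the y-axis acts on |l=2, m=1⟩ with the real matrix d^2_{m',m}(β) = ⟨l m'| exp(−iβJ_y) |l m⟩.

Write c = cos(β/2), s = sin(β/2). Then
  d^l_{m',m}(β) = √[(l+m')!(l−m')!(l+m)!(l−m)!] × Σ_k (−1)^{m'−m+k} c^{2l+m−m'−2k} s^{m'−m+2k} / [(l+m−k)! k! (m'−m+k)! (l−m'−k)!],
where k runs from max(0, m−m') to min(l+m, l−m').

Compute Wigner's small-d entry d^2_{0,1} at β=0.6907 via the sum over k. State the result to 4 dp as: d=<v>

d=0.6014

d^2_{0,1}(β=0.6907) via Wigner's sum:
c=cos(0.6907/2)=0.940957, s=sin(0.6907/2)=0.338526; N=√[2·2·6·1]=4.898979
The bounds max(0,m−m')=1 and min(l+m,l−m')=2 give 2 terms
  k=1: (−1)^0·4.8990/(2)·0.9410^3·0.3385^1 = +0.690839
  k=2: (−1)^1·4.8990/(2)·0.9410^1·0.3385^3 = -0.089417
d^2_{0,1}(0.6907) = +0.690839 -0.089417 = +0.601422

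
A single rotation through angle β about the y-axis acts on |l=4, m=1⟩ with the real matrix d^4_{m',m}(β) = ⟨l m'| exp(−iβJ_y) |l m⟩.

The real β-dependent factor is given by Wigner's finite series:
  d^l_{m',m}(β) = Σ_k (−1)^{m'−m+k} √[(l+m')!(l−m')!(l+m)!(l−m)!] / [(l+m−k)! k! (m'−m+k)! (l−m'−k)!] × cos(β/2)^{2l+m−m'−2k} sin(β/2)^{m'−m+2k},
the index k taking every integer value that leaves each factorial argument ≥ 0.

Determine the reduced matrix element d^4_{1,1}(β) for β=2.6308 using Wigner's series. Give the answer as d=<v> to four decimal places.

d^4_{1,1}(β=2.6308) via Wigner's sum:
c=cos(2.6308/2)=0.252629, s=sin(2.6308/2)=0.967563; N=√[120·6·120·6]=720.000000
The bounds max(0,m−m')=0 and min(l+m,l−m')=3 give 4 terms
  k=0: (−1)^0·720.0000/(720)·0.2526^8·0.9676^0 = +0.000017
  k=1: (−1)^1·720.0000/(48)·0.2526^6·0.9676^2 = -0.003650
  k=2: (−1)^2·720.0000/(24)·0.2526^4·0.9676^4 = +0.107095
  k=3: (−1)^3·720.0000/(72)·0.2526^2·0.9676^6 = -0.523651
d^4_{1,1}(2.6308) = +0.000017 -0.003650 +0.107095 -0.523651 = -0.420190

d=-0.4202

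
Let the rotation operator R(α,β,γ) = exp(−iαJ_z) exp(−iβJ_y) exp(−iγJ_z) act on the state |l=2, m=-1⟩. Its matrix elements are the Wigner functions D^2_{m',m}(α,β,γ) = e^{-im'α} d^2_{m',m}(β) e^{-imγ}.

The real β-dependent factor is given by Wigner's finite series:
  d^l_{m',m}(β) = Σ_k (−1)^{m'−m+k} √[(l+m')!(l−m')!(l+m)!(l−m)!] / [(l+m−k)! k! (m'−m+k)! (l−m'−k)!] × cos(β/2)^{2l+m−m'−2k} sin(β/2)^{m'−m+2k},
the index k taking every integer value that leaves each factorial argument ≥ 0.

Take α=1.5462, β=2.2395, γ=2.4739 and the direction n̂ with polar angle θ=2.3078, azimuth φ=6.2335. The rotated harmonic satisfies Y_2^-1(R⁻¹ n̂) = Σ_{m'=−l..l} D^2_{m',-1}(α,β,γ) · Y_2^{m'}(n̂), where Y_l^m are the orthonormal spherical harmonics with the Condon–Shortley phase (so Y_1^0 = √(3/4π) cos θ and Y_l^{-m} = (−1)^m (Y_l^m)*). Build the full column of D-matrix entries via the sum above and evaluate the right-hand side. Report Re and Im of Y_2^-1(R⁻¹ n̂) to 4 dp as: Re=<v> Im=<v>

Re=-0.2738 Im=-0.0769

Need the full column D^2_{m',-1} for m'=−2..2 at α=1.5462, β=2.2395, γ=2.4739.
cos(β/2)=0.435907, sin(β/2)=0.899991
d^2_{-2,-1}: single k=1 term ⇒ +0.149091;  D = +0.112393-0.097959i
d^2_{-1,-1}: k∈[0..1] ⇒ +0.036106 -0.461728 = -0.425623;  D = +0.271675+0.327639i
d^2_{0,-1}: k∈[0..1] ⇒ -0.182598 +0.778368 = +0.595770;  D = -0.467830+0.368886i
d^2_{1,-1}: k∈[0..1] ⇒ +0.461728 -0.656075 = -0.194347;  D = -0.116545-0.155525i
d^2_{2,-1}: single k=0 term ⇒ -0.635535;  D = -0.517802+0.368492i
Y_2^{m'}(θ=2.3078,φ=6.2335) and Σ D·Y over m':
  (+0.1124-0.0980i)·(+0.2108+0.0210i)  (+0.2717+0.3276i)·(-0.3840-0.0191i)  (-0.4678+0.3689i)·(+0.1120+0.0000i)  (-0.1165-0.1555i)·(+0.3840-0.0191i)  (-0.5178+0.3685i)·(+0.2108-0.0210i)
Y_2^-1(R⁻¹ n̂) = -0.273815-0.076927i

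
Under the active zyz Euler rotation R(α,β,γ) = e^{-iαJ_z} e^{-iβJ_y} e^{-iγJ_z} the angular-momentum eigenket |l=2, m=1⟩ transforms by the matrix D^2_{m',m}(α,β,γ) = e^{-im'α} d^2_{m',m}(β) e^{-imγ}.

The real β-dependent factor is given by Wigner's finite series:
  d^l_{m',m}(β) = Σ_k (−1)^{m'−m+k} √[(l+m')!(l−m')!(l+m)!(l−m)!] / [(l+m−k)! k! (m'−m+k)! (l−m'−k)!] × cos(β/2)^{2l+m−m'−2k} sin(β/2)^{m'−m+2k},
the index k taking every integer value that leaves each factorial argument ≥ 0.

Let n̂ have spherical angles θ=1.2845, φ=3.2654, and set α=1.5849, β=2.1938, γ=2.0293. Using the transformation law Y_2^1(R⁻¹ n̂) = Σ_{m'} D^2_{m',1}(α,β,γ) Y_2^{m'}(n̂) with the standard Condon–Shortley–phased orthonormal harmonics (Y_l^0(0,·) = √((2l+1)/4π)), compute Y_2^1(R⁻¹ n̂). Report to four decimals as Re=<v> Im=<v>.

Re=0.1796 Im=-0.0524

Need the full column D^2_{m',1} for m'=−2..2 at α=1.5849, β=2.1938, γ=2.0293.
cos(β/2)=0.456357, sin(β/2)=0.889797
d^2_{-2,1}: single k=3 term ⇒ +0.642994;  D = +0.268219+0.584380i
d^2_{-1,1}: k∈[2..3] ⇒ +0.494666 -0.626850 = -0.132184;  D = -0.119345+0.056828i
d^2_{0,1}: k∈[1..2] ⇒ +0.207148 -0.787504 = -0.580356;  D = +0.256870+0.520415i
d^2_{1,1}: k∈[0..1] ⇒ +0.043373 -0.494666 = -0.451293;  D = +0.401824-0.205433i
d^2_{2,1}: single k=0 term ⇒ -0.169135;  D = -0.079108-0.149495i
Y_2^{m'}(θ=1.2845,φ=3.2654) and Σ D·Y over m':
  (+0.2682+0.5844i)·(+0.3446-0.0871i)  (-0.1193+0.0568i)·(-0.2077+0.0258i)  (+0.2569+0.5204i)·(-0.2399+0.0000i)  (+0.4018-0.2054i)·(+0.2077+0.0258i)  (-0.0791-0.1495i)·(+0.3446+0.0871i)
Y_2^1(R⁻¹ n̂) = +0.179558-0.052419i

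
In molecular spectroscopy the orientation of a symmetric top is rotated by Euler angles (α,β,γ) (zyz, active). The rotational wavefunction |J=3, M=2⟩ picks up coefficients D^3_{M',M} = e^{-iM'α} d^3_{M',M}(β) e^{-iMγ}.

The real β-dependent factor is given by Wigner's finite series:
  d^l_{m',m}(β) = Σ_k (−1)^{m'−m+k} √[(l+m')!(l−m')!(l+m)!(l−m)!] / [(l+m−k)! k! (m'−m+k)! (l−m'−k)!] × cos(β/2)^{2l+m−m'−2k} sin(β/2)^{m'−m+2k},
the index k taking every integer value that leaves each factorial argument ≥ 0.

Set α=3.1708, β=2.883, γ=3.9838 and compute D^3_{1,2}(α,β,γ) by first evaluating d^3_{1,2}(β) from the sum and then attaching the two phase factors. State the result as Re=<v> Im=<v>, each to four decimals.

Re=-0.0019 Im=-0.0130

Split into d^3_{1,2}(β=2.883) × two z-phases.
c=cos(2.883/2)=0.128936, s=sin(2.883/2)=0.991653; N=√[24·2·120·1]=75.894664
The bounds max(0,m−m')=1 and min(l+m,l−m')=2 give 2 terms
  k=1: (−1)^0·75.8947/(24)·0.1289^5·0.9917^1 = +0.000112
  k=2: (−1)^1·75.8947/(12)·0.1289^3·0.9917^3 = -0.013220
d^3_{1,2}(2.883) = +0.000112 -0.013220 = -0.013108
Phases: e^{-i·(1)·3.1708}=-0.999573+0.029203i, e^{-i·(2)·3.9838}=-0.113374-0.993552i ⇒ D=-0.001866-0.012975i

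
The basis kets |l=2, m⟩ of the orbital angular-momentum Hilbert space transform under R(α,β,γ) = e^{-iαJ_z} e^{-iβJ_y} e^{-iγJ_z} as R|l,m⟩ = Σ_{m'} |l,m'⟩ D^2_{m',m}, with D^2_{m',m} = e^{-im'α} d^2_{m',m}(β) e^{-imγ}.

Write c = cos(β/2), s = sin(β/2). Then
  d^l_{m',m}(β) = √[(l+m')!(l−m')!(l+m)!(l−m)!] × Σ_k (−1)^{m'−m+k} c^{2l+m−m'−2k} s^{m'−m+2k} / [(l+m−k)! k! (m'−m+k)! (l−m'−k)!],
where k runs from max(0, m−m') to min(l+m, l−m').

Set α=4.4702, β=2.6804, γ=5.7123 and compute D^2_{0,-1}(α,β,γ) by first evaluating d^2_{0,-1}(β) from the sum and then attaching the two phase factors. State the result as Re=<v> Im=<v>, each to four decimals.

Re=0.4107 Im=-0.2638

Split into d^2_{0,-1}(β=2.6804) × two z-phases.
Half-angle: c=0.228558, s=0.973530. N=√(2·2·1·6)=4.898979
The bounds max(0,m−m')=0 and min(l+m,l−m')=1 give 2 terms
  k=0: (−1)^1·4.8990/(2)·0.2286^3·0.9735^1 = -0.028472
  k=1: (−1)^2·4.8990/(2)·0.2286^1·0.9735^3 = +0.516560
d^2_{0,-1}(2.6804) = -0.028472 +0.516560 = +0.488088
Phases: e^{-i·(0)·4.4702}=+1.000000+0.000000i, e^{-i·(-1)·5.7123}=+0.841423-0.540377i ⇒ D=+0.410688-0.263752i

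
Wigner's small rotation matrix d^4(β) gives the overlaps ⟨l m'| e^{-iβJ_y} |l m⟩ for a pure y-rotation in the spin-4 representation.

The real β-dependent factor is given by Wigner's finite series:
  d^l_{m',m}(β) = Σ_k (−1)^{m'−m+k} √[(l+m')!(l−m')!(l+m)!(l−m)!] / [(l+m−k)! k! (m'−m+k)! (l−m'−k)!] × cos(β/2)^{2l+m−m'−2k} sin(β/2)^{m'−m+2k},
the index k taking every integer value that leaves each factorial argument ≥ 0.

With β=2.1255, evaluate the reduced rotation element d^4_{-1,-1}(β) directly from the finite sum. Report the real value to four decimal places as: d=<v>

d^4_{-1,-1}(β=2.1255) via Wigner's sum:
With c≡cos(β/2)=0.486471 and s≡sin(β/2)=0.873697, N=[6·120·6·120]^{1/2}=720.000000
Admissible k: 0..3 (factorial args all ≥0)
  k=0: (−1)^0·720.0000/(720)·0.4865^8·0.8737^0 = +0.003137
  k=1: (−1)^1·720.0000/(48)·0.4865^6·0.8737^2 = -0.151759
  k=2: (−1)^2·720.0000/(24)·0.4865^4·0.8737^4 = +0.979022
  k=3: (−1)^3·720.0000/(72)·0.4865^2·0.8737^6 = -1.052636
d^4_{-1,-1}(2.1255) = +0.003137 -0.151759 +0.979022 -1.052636 = -0.222237

d=-0.2222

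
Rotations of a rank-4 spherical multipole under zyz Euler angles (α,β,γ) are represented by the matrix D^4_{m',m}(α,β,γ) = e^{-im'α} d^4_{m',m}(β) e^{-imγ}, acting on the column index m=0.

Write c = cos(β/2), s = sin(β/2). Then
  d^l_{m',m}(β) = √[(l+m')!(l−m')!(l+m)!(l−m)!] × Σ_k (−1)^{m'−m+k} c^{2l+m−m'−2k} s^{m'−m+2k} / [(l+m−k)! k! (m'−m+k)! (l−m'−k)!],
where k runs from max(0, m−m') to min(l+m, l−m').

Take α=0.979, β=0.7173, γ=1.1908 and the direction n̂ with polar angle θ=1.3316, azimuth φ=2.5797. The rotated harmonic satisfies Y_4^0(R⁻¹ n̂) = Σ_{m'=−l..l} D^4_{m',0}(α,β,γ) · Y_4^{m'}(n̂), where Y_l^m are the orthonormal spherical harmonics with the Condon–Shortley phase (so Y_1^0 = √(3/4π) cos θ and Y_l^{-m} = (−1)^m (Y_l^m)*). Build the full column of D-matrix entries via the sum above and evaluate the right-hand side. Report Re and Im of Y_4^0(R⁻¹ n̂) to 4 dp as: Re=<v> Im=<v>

Re=0.2391 Im=0.0000

Need the full column D^4_{m',0} for m'=−4..4 at α=0.979, β=0.7173, γ=1.1908.
cos(β/2)=0.936372, sin(β/2)=0.351010
d^4_{-4,0}: single k=4 term ⇒ +0.097639;  D = -0.069796-0.068278i
d^4_{-3,0}: k∈[3..4] ⇒ +0.368354 -0.051762 = +0.316592;  D = -0.309989+0.064321i
d^4_{-2,0}: k∈[2..4] ⇒ +0.787863 -0.295232 +0.015557 = +0.508189;  D = -0.191892+0.470567i
d^4_{-1,0}: k∈[1..4] ⇒ +0.990769 -0.835348 +0.117385 -0.002749 = +0.270057;  D = +0.150652+0.224131i
d^4_{0,0}: k∈[0..4] ⇒ +0.590998 -1.328768 +0.420122 -0.026238 +0.000230 = -0.343657;  D = -0.343657+0.000000i
d^4_{1,0}: k∈[0..3] ⇒ -0.990769 +0.835348 -0.117385 +0.002749 = -0.270057;  D = -0.150652+0.224131i
d^4_{2,0}: k∈[0..2] ⇒ +0.787863 -0.295232 +0.015557 = +0.508189;  D = -0.191892-0.470567i
d^4_{3,0}: k∈[0..1] ⇒ -0.368354 +0.051762 = -0.316592;  D = +0.309989+0.064321i
d^4_{4,0}: single k=0 term ⇒ +0.097639;  D = -0.069796+0.068278i
Y_4^{m'}(θ=1.3316,φ=2.5797) and Σ D·Y over m':
  (-0.0698-0.0683i)·(-0.2469+0.3074i)  (-0.3100+0.0643i)·(+0.0312-0.2701i)  (-0.1919+0.4706i)·(-0.0829-0.1728i)  (+0.1507+0.2241i)·(+0.2402+0.1513i)  (-0.3437+0.0000i)·(+0.1509+0.0000i)  (-0.1507+0.2241i)·(-0.2402+0.1513i)  (-0.1919-0.4706i)·(-0.0829+0.1728i)  (+0.3100+0.0643i)·(-0.0312-0.2701i)  (-0.0698+0.0683i)·(-0.2469-0.3074i)
Y_4^0(R⁻¹ n̂) = +0.239068-0.000000i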